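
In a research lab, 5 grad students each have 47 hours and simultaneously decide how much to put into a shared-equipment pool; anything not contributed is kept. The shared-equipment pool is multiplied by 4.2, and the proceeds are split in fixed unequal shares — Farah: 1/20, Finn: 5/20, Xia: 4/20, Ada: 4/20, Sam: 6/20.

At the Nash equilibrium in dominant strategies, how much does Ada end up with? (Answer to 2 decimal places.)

Player j's private return per contributed unit is 4.2 × (j's share). Contributing is weakly dominant for j when that share is at least 1/4.2 = 0.2381, and contributing 0 is dominant otherwise.
The shares above 0.2381 belong to Finn and Sam, contributing 47 each; the remaining 3 contribute 0. Total contributed: 94.
Ada keeps 47 and receives 4.2 × 94 × 4/20 = 78.96 from the shared-equipment pool, for a payoff of 125.96.

125.96 hours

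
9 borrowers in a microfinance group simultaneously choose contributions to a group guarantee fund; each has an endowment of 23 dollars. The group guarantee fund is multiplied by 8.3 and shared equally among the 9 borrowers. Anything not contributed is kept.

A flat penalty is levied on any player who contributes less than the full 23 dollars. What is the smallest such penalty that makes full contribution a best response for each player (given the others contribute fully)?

Given the others contribute fully, the best deviation is to contribute 0 (any partial contribution still incurs the fine and gives up units whose private return 0.9222 is below 1).
Deviating from 23 to 0 saves 23 dollars but forfeits the deviator's share of the drop in the group guarantee fund: 8.3/9 × 23 = 21.21.
So the deviation gain is 23 − 21.21 = 1.79, and the fine must be at least 1.79 dollars to wipe it out.

1.79 dollars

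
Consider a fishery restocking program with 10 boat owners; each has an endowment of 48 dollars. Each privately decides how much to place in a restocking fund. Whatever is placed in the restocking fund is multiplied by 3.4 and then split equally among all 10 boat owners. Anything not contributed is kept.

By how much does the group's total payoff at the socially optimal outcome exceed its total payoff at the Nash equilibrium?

Each contributed unit returns 3.4/10 = 0.3400 to its contributor — below 1 — so contributing 0 is dominant for every player. At the Nash equilibrium everyone keeps their 48, and the group total is 10 × 48 = 480.
Each contributed unit returns 3.400 to the group as a whole (0.3400 to each of 10 players), which exceeds 1, so the social optimum is full contribution: group total = 3.400 × 480 = 1632.00.
Efficiency loss = 1632.00 − 480 = 1152.00.

1152.00 dollars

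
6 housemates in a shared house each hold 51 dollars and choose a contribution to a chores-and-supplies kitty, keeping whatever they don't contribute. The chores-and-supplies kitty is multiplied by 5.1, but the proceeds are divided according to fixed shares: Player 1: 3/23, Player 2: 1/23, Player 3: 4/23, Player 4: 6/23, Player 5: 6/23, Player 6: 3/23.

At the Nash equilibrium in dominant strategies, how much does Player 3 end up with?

A player with share s gets back 5.1·s per unit contributed, so full contribution is dominant for anyone with s > 1/5.1 = 0.1961 and zero contribution is dominant for anyone below.
Player 4 and Player 5 clear that bar, contributing 51 each; the remaining 4 contribute 0. Total contributed: 102.
Player 3 keeps 51 and receives 5.1 × 102 × 4/23 = 90.47 from the chores-and-supplies kitty, for a payoff of 141.47.

141.47 dollars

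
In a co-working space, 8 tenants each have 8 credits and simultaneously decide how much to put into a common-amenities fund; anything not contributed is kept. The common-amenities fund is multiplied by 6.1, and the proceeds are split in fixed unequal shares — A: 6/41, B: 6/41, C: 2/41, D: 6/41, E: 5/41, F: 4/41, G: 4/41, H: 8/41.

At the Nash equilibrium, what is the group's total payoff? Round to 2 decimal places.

For player j, contributing a unit is worthwhile iff 6.1 × (j's share) ≥ 1, i.e. iff j's share is at least 0.1639.
H alone (share 8/41) is above the threshold, contributing 8; the remaining 7 contribute 0. Total contributed: 8.
The common-amenities fund pays out 6.1 × 8 = 48.80 in total (split across the unequal shares, but the aggregate is all that matters for the group sum).
The 7 free-riders keep 8 each, adding 56. Group total = 56 + 48.80 = 104.80.

104.80 credits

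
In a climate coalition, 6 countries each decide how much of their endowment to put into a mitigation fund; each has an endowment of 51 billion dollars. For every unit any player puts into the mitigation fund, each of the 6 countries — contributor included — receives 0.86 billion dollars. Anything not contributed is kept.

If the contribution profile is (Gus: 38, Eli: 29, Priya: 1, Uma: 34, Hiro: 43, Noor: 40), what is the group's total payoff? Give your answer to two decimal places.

1075.60 billion dollars

Total contributed: 38 + 29 + 1 + 34 + 43 + 40 = 185; total kept: 6 × 51 − 185 = 121.
The mitigation fund pays out 0.86 × 6 × 185 = 954.60 in aggregate.
Group total = 121 + 954.60 = 1075.60.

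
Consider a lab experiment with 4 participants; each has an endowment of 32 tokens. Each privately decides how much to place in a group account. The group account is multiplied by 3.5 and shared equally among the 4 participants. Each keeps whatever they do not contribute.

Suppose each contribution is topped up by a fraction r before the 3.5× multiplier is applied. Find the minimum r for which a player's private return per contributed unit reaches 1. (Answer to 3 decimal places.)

With matching at rate r, one contributed unit becomes (1 + r) in the group account and returns 3.5 × (1 + r) / 4 to the contributor.
Setting this equal to 1: 1 + r = 4/3.5 = 1.1429.
So the minimum matching rate is r = 1.1429 − 1 = 0.143.

0.143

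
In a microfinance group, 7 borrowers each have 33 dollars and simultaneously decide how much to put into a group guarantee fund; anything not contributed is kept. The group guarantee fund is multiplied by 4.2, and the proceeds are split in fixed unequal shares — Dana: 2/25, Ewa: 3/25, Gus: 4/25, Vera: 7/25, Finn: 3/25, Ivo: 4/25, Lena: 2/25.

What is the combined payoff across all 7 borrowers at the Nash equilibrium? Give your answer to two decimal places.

Player j's private return per contributed unit is 4.2 × (j's share). Contributing is weakly dominant for j when that share is at least 1/4.2 = 0.2381, and contributing 0 is dominant otherwise.
The only share above 0.2381 is Vera's 7/25, contributing 33; the remaining 6 contribute 0. Total contributed: 33.
The group guarantee fund pays out 4.2 × 33 = 138.60 in total (split across the unequal shares, but the aggregate is all that matters for the group sum).
The 6 free-riders keep 33 each, adding 198. Group total = 198 + 138.60 = 336.60.

336.60 dollars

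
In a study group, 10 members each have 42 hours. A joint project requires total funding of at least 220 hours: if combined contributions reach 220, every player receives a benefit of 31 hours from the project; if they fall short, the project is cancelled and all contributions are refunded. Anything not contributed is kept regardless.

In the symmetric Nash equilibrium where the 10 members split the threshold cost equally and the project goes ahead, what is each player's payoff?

51 hours

Equal share of the threshold: 220/10 = 22.
At this profile no one gains by cutting their contribution: any cut drops the total below 220, the project is cancelled, contributions are refunded, and the deviator ends with 42, which is less than 42 − 22 + 31 = 51. Contributing more than 22 just wastes the excess. So contributing exactly 22 is a best response.
Each player's payoff: 42 − 22 + 31 = 51.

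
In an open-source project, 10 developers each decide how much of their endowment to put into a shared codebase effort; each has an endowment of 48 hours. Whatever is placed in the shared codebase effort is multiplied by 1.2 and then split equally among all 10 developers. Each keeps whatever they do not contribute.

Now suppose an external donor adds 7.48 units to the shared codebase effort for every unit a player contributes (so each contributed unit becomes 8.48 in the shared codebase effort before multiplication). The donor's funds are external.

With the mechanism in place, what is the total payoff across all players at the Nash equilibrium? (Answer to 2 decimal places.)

The effective private return per unit is now 1.2 × 8.48 / 10 = 1.0176 > 1, so every player's dominant strategy flips to full contribution.
So the Nash equilibrium is full contribution by all 10; the group earns 1.2 × 8.48 × 480 = 4884.48.

4884.48 hours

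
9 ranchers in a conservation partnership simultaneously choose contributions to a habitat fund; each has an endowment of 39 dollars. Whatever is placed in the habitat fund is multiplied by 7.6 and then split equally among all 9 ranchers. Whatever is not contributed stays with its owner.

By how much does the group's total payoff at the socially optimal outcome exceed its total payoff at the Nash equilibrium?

Each contributed unit returns 7.6/9 = 0.8444 to its contributor — below 1 — so contributing 0 is dominant for every player. At the Nash equilibrium everyone keeps their 39, and the group total is 9 × 39 = 351.
Each contributed unit returns 7.600 to the group as a whole (0.8444 to each of 9 players), which exceeds 1, so the social optimum is full contribution: group total = 7.600 × 351 = 2667.60.
Efficiency loss = 2667.60 − 351 = 2316.60.

2316.60 dollars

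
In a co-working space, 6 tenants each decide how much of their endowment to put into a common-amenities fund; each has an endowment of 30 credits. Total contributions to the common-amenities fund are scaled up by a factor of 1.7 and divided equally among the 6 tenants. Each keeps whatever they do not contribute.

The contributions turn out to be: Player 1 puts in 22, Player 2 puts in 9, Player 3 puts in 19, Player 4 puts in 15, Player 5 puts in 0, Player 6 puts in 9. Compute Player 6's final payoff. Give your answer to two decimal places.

41.97 credits

Total contributed: 22 + 9 + 19 + 15 + 0 + 9 = 74.
Each receives 1.7 × 74 / 6 = 20.97 from the common-amenities fund.
Player 6 keeps 30 − 9 = 21, so Player 6's payoff is 21 + 20.97 = 41.97.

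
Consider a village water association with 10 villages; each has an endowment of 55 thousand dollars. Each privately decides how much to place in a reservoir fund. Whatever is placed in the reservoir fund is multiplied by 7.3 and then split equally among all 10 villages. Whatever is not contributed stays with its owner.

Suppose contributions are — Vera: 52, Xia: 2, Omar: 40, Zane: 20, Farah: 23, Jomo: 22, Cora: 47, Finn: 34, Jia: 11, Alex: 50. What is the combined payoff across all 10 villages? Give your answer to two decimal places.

2446.30 thousand dollars

Total contributed: 52 + 2 + 40 + 20 + 23 + 22 + 47 + 34 + 11 + 50 = 301; total kept: 10 × 55 − 301 = 249.
The reservoir fund pays out 7.3 × 301 = 2197.30 in aggregate.
Group total = 249 + 2197.30 = 2446.30.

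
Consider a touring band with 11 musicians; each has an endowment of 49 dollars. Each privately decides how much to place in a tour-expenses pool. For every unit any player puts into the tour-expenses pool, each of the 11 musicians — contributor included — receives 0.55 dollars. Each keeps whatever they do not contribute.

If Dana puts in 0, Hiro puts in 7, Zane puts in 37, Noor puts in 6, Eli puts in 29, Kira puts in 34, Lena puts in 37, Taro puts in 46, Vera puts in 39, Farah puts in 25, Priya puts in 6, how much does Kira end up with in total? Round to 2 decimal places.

Total contributed: 0 + 7 + 37 + 6 + 29 + 34 + 37 + 46 + 39 + 25 + 6 = 266.
Each receives 0.55 × 266 = 146.30 from the tour-expenses pool.
Kira keeps 49 − 34 = 15, so Kira's payoff is 15 + 146.30 = 161.30.

161.30 dollars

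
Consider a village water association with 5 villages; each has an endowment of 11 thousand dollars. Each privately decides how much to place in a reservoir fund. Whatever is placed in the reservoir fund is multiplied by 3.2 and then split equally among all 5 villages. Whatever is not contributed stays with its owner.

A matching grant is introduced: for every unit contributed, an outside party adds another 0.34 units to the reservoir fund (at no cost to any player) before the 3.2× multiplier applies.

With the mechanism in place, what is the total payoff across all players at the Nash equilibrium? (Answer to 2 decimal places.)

55.00 thousand dollars

The effective private return is 3.2 × 1.34 / 5 = 0.8576, which is still under 1, so the mechanism doesn't change anyone's dominant strategy: zero contribution.
Everyone keeps their endowment and the group total is 5 × 11 = 55.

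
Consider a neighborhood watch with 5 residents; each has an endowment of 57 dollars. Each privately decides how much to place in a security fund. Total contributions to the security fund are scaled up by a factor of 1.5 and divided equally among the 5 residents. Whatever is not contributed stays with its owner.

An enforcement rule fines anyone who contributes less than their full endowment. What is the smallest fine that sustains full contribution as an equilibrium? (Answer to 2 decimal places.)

39.90 dollars

Given the others contribute fully, the best deviation is to contribute 0 (any partial contribution still incurs the fine and gives up units whose private return 0.3000 is below 1).
Deviating from 57 to 0 saves 57 dollars but forfeits the deviator's share of the drop in the security fund: 1.5/5 × 57 = 17.10.
So the deviation gain is 57 − 17.10 = 39.90, and the fine must be at least 39.90 dollars to wipe it out.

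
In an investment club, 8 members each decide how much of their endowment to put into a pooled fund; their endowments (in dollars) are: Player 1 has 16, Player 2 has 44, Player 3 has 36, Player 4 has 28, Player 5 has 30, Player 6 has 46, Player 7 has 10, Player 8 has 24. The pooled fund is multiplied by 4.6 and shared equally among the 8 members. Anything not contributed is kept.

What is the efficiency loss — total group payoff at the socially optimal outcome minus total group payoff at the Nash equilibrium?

The private return per contributed unit is 4.6/8 = 0.5750 < 1 for every player regardless of endowment, so the Nash equilibrium is zero contribution and the group total is Σ E_j = 16 + 44 + 36 + 28 + 30 + 46 + 10 + 24 = 234.
Each contributed unit returns 4.600 to the group, so the social optimum is full contribution by everyone: group total = 4.600 × 234 = 1076.40.
Efficiency loss = (4.600 − 1) × 234 = 842.40.

842.40 dollars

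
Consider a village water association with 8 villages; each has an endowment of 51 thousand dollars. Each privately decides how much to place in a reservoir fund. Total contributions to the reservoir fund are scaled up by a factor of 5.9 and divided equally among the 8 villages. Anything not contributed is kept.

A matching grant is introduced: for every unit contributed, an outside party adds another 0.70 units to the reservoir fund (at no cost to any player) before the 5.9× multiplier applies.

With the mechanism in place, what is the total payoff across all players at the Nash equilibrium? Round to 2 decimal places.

4092.24 thousand dollars

The effective private return per unit is now 5.9 × 1.70 / 8 = 1.2538 > 1, so every player's dominant strategy flips to full contribution.
At the Nash equilibrium everyone contributes 51. Group total payoff = 5.9 × 1.70 × 408 = 4092.24.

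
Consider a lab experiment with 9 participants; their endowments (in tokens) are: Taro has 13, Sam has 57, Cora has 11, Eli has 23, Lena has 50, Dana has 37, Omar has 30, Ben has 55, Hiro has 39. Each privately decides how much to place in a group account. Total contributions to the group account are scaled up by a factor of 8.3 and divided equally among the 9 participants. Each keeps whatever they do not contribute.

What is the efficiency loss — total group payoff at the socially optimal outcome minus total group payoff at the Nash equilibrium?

The private return per contributed unit is 8.3/9 = 0.9222 < 1 for every player regardless of endowment, so the Nash equilibrium is zero contribution and the group total is Σ E_j = 13 + 57 + 11 + 23 + 50 + 37 + 30 + 55 + 39 = 315.
Each contributed unit returns 8.300 to the group, so the social optimum is full contribution by everyone: group total = 8.300 × 315 = 2614.50.
Efficiency loss = (8.300 − 1) × 315 = 2299.50.

2299.50 tokens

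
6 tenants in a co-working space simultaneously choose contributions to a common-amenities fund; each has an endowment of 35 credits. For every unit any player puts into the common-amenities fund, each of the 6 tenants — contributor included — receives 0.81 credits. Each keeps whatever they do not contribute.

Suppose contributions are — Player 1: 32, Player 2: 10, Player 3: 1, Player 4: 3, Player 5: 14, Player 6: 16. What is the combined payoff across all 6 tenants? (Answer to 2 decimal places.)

Total contributed: 32 + 10 + 1 + 3 + 14 + 16 = 76; total kept: 6 × 35 − 76 = 134.
The common-amenities fund pays out 0.81 × 6 × 76 = 369.36 in aggregate.
Group total = 134 + 369.36 = 503.36.

503.36 credits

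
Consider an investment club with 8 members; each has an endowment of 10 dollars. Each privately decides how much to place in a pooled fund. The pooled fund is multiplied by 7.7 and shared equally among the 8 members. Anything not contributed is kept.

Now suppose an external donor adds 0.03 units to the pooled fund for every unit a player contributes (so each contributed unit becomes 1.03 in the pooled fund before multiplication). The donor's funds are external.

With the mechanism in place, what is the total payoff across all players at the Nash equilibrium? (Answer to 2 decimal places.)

80.00 dollars

The effective private return is 7.7 × 1.03 / 8 = 0.9914, which is still under 1, so the mechanism doesn't change anyone's dominant strategy: zero contribution.
At the Nash equilibrium no one contributes; group total payoff = 8 × 10 = 80.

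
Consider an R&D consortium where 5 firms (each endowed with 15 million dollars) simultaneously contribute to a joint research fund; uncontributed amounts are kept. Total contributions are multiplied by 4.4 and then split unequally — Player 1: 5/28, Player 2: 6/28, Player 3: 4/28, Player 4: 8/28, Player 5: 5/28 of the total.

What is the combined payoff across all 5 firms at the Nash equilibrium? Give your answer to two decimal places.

126.00 million dollars

For player j, contributing a unit is worthwhile iff 4.4 × (j's share) ≥ 1, i.e. iff j's share is at least 0.2273.
The only share above 0.2273 is Player 4's 8/28, contributing 15; the remaining 4 contribute 0. Total contributed: 15.
The joint research fund pays out 4.4 × 15 = 66.00 in total (split across the unequal shares, but the aggregate is all that matters for the group sum).
The 4 free-riders keep 15 each, adding 60. Group total = 60 + 66.00 = 126.00.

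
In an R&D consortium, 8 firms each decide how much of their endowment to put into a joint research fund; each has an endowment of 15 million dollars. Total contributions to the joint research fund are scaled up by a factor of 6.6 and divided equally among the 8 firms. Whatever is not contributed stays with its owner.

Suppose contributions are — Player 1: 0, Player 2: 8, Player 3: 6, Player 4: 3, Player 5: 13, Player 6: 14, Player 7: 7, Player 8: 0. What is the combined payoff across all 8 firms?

405.60 million dollars

Total contributed: 0 + 8 + 6 + 3 + 13 + 14 + 7 + 0 = 51; total kept: 8 × 15 − 51 = 69.
The joint research fund pays out 6.6 × 51 = 336.60 in aggregate.
Group total = 69 + 336.60 = 405.60.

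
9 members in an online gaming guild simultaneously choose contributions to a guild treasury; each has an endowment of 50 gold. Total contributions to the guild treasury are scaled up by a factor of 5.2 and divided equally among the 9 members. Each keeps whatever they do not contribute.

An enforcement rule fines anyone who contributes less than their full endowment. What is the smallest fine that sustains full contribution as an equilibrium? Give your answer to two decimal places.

Given the others contribute fully, the best deviation is to contribute 0 (any partial contribution still incurs the fine and gives up units whose private return 0.5778 is below 1).
Deviating from 50 to 0 saves 50 gold but forfeits the deviator's share of the drop in the guild treasury: 5.2/9 × 50 = 28.89.
So the deviation gain is 50 − 28.89 = 21.11, and the fine must be at least 21.11 gold to wipe it out.

21.11 gold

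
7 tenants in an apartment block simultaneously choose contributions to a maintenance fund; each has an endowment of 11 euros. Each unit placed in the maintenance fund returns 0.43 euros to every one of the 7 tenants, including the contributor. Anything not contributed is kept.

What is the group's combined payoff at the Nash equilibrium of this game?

77.00 euros

The private return per contributed unit is 0.43 < 1, so contributing 0 is dominant for every player. At the Nash equilibrium everyone keeps their 11, and the group total is 7 × 11 = 77.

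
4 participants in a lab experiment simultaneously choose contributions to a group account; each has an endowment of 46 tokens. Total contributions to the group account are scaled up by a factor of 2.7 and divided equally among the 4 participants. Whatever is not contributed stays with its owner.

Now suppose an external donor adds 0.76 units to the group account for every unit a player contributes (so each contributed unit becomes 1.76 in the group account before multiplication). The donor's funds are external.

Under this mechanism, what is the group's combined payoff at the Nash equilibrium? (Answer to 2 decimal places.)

With the mechanism, a contributed unit returns 2.7 × 1.76 / 4 = 1.1880 per unit of net cost to the contributor — now above 1 — so contributing fully is weakly dominant for every player.
At the Nash equilibrium everyone contributes 46. Group total payoff = 2.7 × 1.76 × 184 = 874.37.

874.37 tokens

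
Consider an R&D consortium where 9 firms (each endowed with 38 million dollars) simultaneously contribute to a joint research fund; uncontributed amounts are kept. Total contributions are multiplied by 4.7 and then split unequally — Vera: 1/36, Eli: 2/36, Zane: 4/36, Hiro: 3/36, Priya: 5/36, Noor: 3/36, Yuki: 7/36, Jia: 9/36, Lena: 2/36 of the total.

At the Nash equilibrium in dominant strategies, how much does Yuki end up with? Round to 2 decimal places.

72.73 million dollars

For player j, contributing a unit is worthwhile iff 4.7 × (j's share) ≥ 1, i.e. iff j's share is at least 0.2128.
Only Jia (9/36) clears that bar, contributing 38; the remaining 8 contribute 0. Total contributed: 38.
Yuki keeps 38 and receives 4.7 × 38 × 7/36 = 34.73 from the joint research fund, for a payoff of 72.73.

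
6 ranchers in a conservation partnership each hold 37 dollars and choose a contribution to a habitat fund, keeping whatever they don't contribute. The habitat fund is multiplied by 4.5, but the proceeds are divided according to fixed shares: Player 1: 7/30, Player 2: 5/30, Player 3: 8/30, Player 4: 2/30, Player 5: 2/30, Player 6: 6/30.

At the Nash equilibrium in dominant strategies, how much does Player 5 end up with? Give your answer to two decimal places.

Player j's private return per contributed unit is 4.5 × (j's share). Contributing is weakly dominant for j when that share is at least 1/4.5 = 0.2222, and contributing 0 is dominant otherwise.
Player 1 and Player 3 clear that bar, contributing 37 each; the remaining 4 contribute 0. Total contributed: 74.
Player 5 keeps 37 and receives 4.5 × 74 × 2/30 = 22.20 from the habitat fund, for a payoff of 59.20.

59.20 dollars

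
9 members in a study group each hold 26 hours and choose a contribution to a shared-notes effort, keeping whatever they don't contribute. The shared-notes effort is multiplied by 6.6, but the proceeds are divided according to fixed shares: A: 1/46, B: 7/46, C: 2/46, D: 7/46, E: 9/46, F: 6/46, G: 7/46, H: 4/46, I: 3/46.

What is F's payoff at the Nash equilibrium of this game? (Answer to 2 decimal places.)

For player j, contributing a unit is worthwhile iff 6.6 × (j's share) ≥ 1, i.e. iff j's share is at least 0.1515.
The shares above 0.1515 belong to B, D, E and G, contributing 26 each; the remaining 5 contribute 0. Total contributed: 104.
F keeps 26 and receives 6.6 × 104 × 6/46 = 89.53 from the shared-notes effort, for a payoff of 115.53.

115.53 hours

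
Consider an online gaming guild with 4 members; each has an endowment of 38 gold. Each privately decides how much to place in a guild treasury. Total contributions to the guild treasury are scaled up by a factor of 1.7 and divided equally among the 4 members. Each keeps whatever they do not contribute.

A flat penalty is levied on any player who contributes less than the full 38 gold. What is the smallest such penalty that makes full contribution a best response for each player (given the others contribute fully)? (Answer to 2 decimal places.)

Given the others contribute fully, the best deviation is to contribute 0 (any partial contribution still incurs the fine and gives up units whose private return 0.4250 is below 1).
Deviating from 38 to 0 saves 38 gold but forfeits the deviator's share of the drop in the guild treasury: 1.7/4 × 38 = 16.15.
So the deviation gain is 38 − 16.15 = 21.85, and the fine must be at least 21.85 gold to wipe it out.

21.85 gold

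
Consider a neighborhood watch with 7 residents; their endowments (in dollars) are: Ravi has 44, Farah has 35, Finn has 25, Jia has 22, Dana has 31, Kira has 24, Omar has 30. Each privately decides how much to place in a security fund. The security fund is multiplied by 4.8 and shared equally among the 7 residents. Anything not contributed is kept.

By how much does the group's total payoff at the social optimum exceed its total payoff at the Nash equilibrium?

The private return per contributed unit is 4.8/7 = 0.6857 < 1 for every player regardless of endowment, so the Nash equilibrium is zero contribution and the group total is Σ E_j = 44 + 35 + 25 + 22 + 31 + 24 + 30 = 211.
Each contributed unit returns 4.800 to the group, so the social optimum is full contribution by everyone: group total = 4.800 × 211 = 1012.80.
Efficiency loss = (4.800 − 1) × 211 = 801.80.

801.80 dollars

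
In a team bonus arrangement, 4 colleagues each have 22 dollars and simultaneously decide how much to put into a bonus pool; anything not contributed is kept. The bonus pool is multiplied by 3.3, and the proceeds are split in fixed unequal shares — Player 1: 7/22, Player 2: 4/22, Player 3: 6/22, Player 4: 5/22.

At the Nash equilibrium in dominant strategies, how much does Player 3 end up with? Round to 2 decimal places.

Each unit j contributes comes back to j as 3.3 × (j's share), so j prefers to contribute only if that share exceeds 1/3.3 = 0.3030; otherwise keeping the unit dominates.
Player 1 alone (share 7/22) is above the threshold, contributing 22; the remaining 3 contribute 0. Total contributed: 22.
Player 3 keeps 22 and receives 3.3 × 22 × 6/22 = 19.80 from the bonus pool, for a payoff of 41.80.

41.80 dollars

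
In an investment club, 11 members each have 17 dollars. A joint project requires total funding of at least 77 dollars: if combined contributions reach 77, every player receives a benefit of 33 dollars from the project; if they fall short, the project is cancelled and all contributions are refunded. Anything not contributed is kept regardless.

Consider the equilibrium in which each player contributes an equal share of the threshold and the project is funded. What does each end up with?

Equal share of the threshold: 77/11 = 7.
At this profile no one gains by cutting their contribution: any cut drops the total below 77, the project is cancelled, contributions are refunded, and the deviator ends with 17, which is less than 17 − 7 + 33 = 43. Contributing more than 7 just wastes the excess. So contributing exactly 7 is a best response.
Each player's payoff: 17 − 7 + 33 = 43.

43 dollars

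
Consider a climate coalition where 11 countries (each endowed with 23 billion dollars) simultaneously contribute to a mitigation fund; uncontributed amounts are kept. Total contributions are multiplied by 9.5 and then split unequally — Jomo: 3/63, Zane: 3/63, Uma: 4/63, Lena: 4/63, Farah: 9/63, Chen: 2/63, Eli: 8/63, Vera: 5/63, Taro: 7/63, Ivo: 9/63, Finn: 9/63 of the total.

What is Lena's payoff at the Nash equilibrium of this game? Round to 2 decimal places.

92.37 billion dollars

Player j's private return per contributed unit is 9.5 × (j's share). Contributing is weakly dominant for j when that share is at least 1/9.5 = 0.1053, and contributing 0 is dominant otherwise.
Farah, Eli, Taro, Ivo and Finn clear that bar, contributing 23 each; the remaining 6 contribute 0. Total contributed: 115.
Lena keeps 23 and receives 9.5 × 115 × 4/63 = 69.37 from the mitigation fund, for a payoff of 92.37.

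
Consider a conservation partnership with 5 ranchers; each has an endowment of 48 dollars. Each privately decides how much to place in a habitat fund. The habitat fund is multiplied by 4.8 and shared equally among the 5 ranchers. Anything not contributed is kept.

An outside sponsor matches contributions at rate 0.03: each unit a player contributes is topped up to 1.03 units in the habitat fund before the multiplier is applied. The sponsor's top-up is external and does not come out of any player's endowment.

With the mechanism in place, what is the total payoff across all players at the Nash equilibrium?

With the mechanism, a contributed unit returns 4.8 × 1.03 / 5 = 0.9888 per unit of net cost — still below 1 — so contributing 0 remains dominant for every player.
At the Nash equilibrium no one contributes; group total payoff = 5 × 48 = 240.

240.00 dollars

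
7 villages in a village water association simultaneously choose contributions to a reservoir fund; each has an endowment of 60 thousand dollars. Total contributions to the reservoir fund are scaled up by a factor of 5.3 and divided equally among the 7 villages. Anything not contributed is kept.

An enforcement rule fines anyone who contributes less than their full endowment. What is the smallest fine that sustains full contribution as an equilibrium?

Given the others contribute fully, the best deviation is to contribute 0 (any partial contribution still incurs the fine and gives up units whose private return 0.7571 is below 1).
Deviating from 60 to 0 saves 60 thousand dollars but forfeits the deviator's share of the drop in the reservoir fund: 5.3/7 × 60 = 45.43.
So the deviation gain is 60 − 45.43 = 14.57, and the fine must be at least 14.57 thousand dollars to wipe it out.

14.57 thousand dollars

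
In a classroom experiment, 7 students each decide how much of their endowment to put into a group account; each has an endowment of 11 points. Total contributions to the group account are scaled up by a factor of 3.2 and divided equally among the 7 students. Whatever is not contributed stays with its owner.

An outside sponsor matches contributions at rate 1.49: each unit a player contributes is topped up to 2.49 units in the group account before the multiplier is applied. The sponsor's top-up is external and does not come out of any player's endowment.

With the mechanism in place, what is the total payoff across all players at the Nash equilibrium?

613.54 points

Under the mechanism each unit contributed yields 3.2 × 2.49 / 7 = 1.1383 back to its contributor per unit of net cost, which exceeds 1, making full contribution the dominant choice for everyone.
So the Nash equilibrium is full contribution by all 7; the group earns 3.2 × 2.49 × 77 = 613.54.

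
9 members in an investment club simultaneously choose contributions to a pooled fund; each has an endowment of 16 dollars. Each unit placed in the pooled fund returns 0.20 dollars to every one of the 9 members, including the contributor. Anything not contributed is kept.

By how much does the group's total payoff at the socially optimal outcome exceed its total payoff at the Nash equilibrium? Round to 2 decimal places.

The private return per contributed unit is 0.20 < 1, so contributing 0 is dominant for every player. At the Nash equilibrium everyone keeps their 16, and the group total is 9 × 16 = 144.
Each contributed unit returns 1.800 to the group as a whole (0.20 to each of 9 players), which exceeds 1, so the social optimum is full contribution: group total = 1.800 × 144 = 259.20.
Efficiency loss = 259.20 − 144 = 115.20.

115.20 dollars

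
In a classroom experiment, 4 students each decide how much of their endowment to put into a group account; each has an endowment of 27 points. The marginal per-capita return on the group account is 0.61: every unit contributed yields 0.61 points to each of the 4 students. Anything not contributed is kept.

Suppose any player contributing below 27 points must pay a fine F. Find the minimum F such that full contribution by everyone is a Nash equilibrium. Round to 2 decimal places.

10.53 points

Given the others contribute fully, the best deviation is to contribute 0 (any partial contribution still incurs the fine and gives up units whose private return 0.61 is below 1).
Deviating from 27 to 0 saves 27 points but forfeits the deviator's share of the drop in the group account: 0.61 × 27 = 16.47.
So the deviation gain is 27 − 16.47 = 10.53, and the fine must be at least 10.53 points to wipe it out.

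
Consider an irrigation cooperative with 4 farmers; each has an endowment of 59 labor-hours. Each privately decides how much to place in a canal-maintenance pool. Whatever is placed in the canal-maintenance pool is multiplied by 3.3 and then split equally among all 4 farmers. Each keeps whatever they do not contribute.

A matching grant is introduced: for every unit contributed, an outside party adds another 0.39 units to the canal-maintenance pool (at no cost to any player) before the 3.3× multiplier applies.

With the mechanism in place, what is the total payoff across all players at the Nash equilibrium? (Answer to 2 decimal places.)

With the mechanism, a contributed unit returns 3.3 × 1.39 / 4 = 1.1468 per unit of net cost to the contributor — now above 1 — so contributing fully is weakly dominant for every player.
So the Nash equilibrium is full contribution by all 4; the group earns 3.3 × 1.39 × 236 = 1082.53.

1082.53 labor-hours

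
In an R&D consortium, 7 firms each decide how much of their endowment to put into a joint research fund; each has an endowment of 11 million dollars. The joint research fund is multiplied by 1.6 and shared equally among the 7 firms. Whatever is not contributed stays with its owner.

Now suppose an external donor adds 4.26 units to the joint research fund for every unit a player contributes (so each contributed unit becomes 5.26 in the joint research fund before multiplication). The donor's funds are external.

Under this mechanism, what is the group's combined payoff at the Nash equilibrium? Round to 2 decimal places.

648.03 million dollars

Under the mechanism each unit contributed yields 1.6 × 5.26 / 7 = 1.2023 back to its contributor per unit of net cost, which exceeds 1, making full contribution the dominant choice for everyone.
So the Nash equilibrium is full contribution by all 7; the group earns 1.6 × 5.26 × 77 = 648.03.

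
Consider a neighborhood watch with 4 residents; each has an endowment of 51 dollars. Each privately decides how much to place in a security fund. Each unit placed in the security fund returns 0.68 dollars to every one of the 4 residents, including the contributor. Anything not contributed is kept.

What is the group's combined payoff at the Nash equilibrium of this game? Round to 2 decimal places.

The private return per contributed unit is 0.68 < 1, so contributing 0 is dominant for every player. At the Nash equilibrium everyone keeps their 51, and the group total is 4 × 51 = 204.

204.00 dollars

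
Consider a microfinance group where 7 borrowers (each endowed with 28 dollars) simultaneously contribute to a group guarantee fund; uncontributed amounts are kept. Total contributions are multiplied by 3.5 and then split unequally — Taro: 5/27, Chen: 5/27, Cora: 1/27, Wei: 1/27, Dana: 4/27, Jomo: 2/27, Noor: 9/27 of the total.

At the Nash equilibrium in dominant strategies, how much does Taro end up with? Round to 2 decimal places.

46.15 dollars

Each unit j contributes comes back to j as 3.5 × (j's share), so j prefers to contribute only if that share exceeds 1/3.5 = 0.2857; otherwise keeping the unit dominates.
The only share above 0.2857 is Noor's 9/27, contributing 28; the remaining 6 contribute 0. Total contributed: 28.
Taro keeps 28 and receives 3.5 × 28 × 5/27 = 18.15 from the group guarantee fund, for a payoff of 46.15.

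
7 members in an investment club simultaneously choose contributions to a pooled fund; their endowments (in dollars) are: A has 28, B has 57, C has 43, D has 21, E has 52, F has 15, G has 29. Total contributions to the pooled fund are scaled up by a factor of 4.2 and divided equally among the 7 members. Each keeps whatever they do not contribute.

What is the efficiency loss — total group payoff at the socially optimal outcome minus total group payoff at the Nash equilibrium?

The private return per contributed unit is 4.2/7 = 0.6000 < 1 for every player regardless of endowment, so the Nash equilibrium is zero contribution and the group total is Σ E_j = 28 + 57 + 43 + 21 + 52 + 15 + 29 = 245.
Each contributed unit returns 4.200 to the group, so the social optimum is full contribution by everyone: group total = 4.200 × 245 = 1029.00.
Efficiency loss = (4.200 − 1) × 245 = 784.00.

784.00 dollars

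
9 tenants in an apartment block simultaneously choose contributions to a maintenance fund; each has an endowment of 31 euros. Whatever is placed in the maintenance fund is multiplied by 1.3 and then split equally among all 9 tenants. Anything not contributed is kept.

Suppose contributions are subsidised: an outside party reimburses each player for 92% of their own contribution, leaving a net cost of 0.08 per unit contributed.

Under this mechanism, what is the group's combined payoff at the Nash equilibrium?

619.38 euros

Under the mechanism each unit contributed yields (1.3/9) / 0.08 = 1.8056 back to its contributor per unit of net cost, which exceeds 1, making full contribution the dominant choice for everyone.
So the Nash equilibrium is full contribution by all 9; the group earns 9 × (31 × 0.92 + 1.3 × 31) = 619.38.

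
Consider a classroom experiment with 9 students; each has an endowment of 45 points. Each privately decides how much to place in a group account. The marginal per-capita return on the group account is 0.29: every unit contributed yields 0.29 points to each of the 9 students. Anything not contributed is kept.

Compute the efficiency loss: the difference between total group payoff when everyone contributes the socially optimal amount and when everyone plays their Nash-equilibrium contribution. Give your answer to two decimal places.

652.05 points

The private return per contributed unit is 0.29 < 1, so contributing 0 is dominant for every player. At the Nash equilibrium everyone keeps their 45, and the group total is 9 × 45 = 405.
Each contributed unit returns 2.610 to the group as a whole (0.29 to each of 9 players), which exceeds 1, so the social optimum is full contribution: group total = 2.610 × 405 = 1057.05.
Efficiency loss = 1057.05 − 405 = 652.05.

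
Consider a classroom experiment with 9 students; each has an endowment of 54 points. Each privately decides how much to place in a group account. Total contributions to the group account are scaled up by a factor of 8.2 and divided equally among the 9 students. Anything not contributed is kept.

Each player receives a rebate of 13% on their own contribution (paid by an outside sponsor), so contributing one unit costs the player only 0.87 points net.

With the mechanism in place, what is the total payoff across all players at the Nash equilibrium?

4048.38 points

Under the mechanism each unit contributed yields (8.2/9) / 0.87 = 1.0473 back to its contributor per unit of net cost, which exceeds 1, making full contribution the dominant choice for everyone.
So the Nash equilibrium is full contribution by all 9; the group earns 9 × (54 × 0.13 + 8.2 × 54) = 4048.38.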